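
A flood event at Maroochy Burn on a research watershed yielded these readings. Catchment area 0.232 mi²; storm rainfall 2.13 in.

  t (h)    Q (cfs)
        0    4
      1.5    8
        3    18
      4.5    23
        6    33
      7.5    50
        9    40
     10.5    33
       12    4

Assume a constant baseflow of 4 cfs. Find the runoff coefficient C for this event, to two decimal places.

C ≈ 0.83

ΣQ_DR = 177.0 cfs; V = ΣQ_DR·Δt = 9.558 × 10^5 ft³.
Runoff depth d = V / A = 1.773 in.
C = d / P = 1.773 / 2.13 = 0.83.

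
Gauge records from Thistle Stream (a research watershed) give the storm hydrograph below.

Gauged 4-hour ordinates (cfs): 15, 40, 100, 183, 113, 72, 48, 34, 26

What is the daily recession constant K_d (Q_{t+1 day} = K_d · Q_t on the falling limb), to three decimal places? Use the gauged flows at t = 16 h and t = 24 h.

K_d ≈ 0.077

Between t = 16 h and t = 24 h the flow falls from 113 to 48 cfs over 2×4 h = 8 h.
Per-interval ratio K = (48/113)^(1/2) = 0.6518; K_d = K^(24/4) = 0.077.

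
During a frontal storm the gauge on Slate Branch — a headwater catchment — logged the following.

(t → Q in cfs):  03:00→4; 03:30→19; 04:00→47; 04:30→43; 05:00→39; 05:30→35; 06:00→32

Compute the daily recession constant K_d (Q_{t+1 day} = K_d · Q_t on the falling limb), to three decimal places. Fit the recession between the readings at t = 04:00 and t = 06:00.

Between t = 04:00 and t = 06:00 the flow falls from 47 to 32 cfs over 4×0.5 h = 2 h.
Per-interval ratio K = (32/47)^(1/4) = 0.9084; K_d = K^(24/0.5) = 0.010.

K_d ≈ 0.010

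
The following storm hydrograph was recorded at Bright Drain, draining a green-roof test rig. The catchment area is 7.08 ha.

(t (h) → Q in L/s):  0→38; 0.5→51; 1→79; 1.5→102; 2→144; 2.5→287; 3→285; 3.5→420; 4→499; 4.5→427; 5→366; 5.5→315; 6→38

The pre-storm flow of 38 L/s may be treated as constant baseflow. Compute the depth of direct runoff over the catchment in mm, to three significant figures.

Direct runoff: 0.0, 13.0, 41.0, 64.0, 106.0, 249.0, 247.0, 382.0, 461.0, 389.0, 328.0, 277.0, 0.0 L/s; ΣQ_DR = 2557 L/s.
V = ΣQ_DR · Δt = 2557 × 1800 s = 4.603 × 10^6 L.
Over A = 7.08 ha, depth = V / A = 65.0 mm.

d ≈ 65.0 mm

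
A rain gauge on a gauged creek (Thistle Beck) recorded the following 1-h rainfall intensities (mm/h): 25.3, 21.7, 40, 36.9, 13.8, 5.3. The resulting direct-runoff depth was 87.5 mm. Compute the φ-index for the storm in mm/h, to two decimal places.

Only the 5 blocks with intensity above φ contribute runoff: 25.3, 21.7, 40, 36.9, 13.8 mm/h.
Σ(I−φ)·Δt = d  ⇒  (25.3+21.7+40+36.9+13.8 − 5φ)·1 = 87.5
φ = (137.7 − 87.5/1) / 5 = 10.04 mm/h.

φ ≈ 10.04 mm/h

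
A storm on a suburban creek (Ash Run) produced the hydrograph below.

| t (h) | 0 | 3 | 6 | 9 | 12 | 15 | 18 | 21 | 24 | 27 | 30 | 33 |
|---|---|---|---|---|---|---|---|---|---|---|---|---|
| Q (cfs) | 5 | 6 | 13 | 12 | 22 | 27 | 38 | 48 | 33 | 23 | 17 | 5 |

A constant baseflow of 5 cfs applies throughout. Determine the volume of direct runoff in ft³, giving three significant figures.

V ≈ 2.04 × 10^6 ft³

Direct-runoff ordinates (Q − Q_b): 0.0, 1.0, 8.0, 7.0, 17.0, 22.0, 33.0, 43.0, 28.0, 18.0, 12.0, 0.0 cfs.
ΣQ_DR = 189.0 cfs.
With Δt = 3 h = 10800 s, V = ΣQ_DR · Δt = 189.0 × 10800 = 2.04 × 10^6 ft³.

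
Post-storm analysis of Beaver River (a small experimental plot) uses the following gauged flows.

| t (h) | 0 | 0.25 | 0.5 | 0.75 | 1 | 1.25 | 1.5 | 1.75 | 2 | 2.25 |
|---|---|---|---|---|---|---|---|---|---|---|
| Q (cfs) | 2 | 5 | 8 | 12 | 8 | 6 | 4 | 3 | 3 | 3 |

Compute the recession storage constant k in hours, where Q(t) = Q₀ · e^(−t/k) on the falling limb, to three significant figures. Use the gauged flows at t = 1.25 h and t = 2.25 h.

k ≈ 1.44 h

On the falling limb, Q drops from 6 to 3 cfs between t = 1.25 h and t = 2.25 h (Δt = 1 h).
k = −Δt / ln(Q₂/Q₁) = −1 / ln(3/6) = 1.44 h.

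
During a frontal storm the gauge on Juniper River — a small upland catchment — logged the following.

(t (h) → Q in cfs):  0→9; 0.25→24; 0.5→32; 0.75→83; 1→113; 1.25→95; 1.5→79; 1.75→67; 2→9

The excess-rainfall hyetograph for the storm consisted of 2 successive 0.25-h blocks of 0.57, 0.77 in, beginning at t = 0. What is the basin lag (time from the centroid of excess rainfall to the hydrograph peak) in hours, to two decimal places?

Centroid of excess rainfall: t_c = Σ P_i·t̄_i / ΣP_i = 0.2687 h (block centres at 0.125, 0.375 h).
Hydrograph peak occurs at t = 1 h, so basin lag t_L = 1 − 0.2687 = 0.73 h.

t_L ≈ 0.73 h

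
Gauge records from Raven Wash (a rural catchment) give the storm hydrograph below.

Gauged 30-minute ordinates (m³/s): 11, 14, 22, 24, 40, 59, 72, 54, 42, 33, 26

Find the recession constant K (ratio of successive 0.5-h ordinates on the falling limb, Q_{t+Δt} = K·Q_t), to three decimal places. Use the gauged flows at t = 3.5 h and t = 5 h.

K ≈ 0.784

Using the recession-limb readings at t = 3.5 h and t = 5 h: Q falls from 54 to 26 m³/s over 3 intervals.
K = (Q₂/Q₁)^(1/3) = (26/54)^(1/3) = 0.784.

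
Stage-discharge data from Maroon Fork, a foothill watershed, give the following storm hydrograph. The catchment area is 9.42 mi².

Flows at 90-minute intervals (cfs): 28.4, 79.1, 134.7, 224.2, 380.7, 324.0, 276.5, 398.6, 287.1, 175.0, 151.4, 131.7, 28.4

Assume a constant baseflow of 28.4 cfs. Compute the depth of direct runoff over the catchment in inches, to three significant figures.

Direct runoff: 0.0, 50.7, 106.3, 195.8, 352.3, 295.6, 248.1, 370.2, 258.7, 146.6, 123.0, 103.3, 0.0 cfs; ΣQ_DR = 2251 cfs.
V = ΣQ_DR · Δt = 2251 × 5400 s = 1.215 × 10^7 ft³.
Over A = 9.42 mi², depth = V / A = 0.555 in.

d ≈ 0.555 in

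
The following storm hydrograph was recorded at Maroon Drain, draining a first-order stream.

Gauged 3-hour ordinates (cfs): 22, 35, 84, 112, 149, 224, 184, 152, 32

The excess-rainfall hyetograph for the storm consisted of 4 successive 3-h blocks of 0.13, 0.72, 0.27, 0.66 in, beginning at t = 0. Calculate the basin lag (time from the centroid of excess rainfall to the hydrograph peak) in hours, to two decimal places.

Centroid of excess rainfall: t_c = Σ P_i·t̄_i / ΣP_i = 6.9607 h (block centres at 1.5, 4.5, 7.5, 10.5 h).
Hydrograph peak occurs at t = 15 h, so basin lag t_L = 15 − 6.9607 = 8.04 h.

t_L ≈ 8.04 h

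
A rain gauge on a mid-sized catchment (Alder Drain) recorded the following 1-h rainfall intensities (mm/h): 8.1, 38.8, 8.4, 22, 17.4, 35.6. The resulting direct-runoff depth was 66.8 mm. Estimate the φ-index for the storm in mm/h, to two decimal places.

φ ≈ 11.75 mm/h

Only the 4 blocks with intensity above φ contribute runoff: 38.8, 22, 17.4, 35.6 mm/h.
Σ(I−φ)·Δt = d  ⇒  (38.8+22+17.4+35.6 − 4φ)·1 = 66.8
φ = (113.8 − 66.8/1) / 4 = 11.75 mm/h.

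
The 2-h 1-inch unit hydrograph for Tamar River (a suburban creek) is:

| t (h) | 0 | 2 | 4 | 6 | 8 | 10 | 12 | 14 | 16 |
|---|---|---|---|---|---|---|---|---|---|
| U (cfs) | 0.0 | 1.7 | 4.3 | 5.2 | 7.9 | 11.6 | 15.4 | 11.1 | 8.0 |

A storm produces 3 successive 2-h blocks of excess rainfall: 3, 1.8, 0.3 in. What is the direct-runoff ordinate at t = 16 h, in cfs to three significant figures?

Q ≈ 48.6 cfs

By discrete convolution, Q_j = Σ (P_i / 1 in) · U_{j−i}.
At t = 16 h (j=8): Q = (3/1)·8.0 + (1.8/1)·11.1 + (0.3/1)·15.4 = 48.6 cfs.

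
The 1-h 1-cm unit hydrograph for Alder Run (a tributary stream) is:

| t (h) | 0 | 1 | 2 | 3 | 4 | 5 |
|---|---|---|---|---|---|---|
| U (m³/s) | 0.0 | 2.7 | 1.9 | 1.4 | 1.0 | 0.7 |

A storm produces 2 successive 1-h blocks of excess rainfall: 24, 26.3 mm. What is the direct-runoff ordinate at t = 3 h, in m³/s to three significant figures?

Q ≈ 8.36 m³/s

By discrete convolution, Q_j = Σ (P_i / 10 mm) · U_{j−i}.
At t = 3 h (j=3): Q = (24/10)·1.4 + (26.3/10)·1.9 = 8.36 m³/s.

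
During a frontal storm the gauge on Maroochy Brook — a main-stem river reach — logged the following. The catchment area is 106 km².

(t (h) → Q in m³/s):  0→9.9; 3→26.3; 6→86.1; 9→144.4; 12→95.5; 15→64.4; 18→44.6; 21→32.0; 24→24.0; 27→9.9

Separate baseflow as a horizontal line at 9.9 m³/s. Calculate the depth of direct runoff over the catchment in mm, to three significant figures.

Direct runoff: 0.0, 16.4, 76.2, 134.5, 85.6, 54.5, 34.7, 22.1, 14.1, 0.0 m³/s; ΣQ_DR = 438.1 m³/s.
V = ΣQ_DR · Δt = 438.1 × 10800 s = 4.731 × 10^6 m³.
Over A = 106 km², depth = V / A = 44.6 mm.

d ≈ 44.6 mm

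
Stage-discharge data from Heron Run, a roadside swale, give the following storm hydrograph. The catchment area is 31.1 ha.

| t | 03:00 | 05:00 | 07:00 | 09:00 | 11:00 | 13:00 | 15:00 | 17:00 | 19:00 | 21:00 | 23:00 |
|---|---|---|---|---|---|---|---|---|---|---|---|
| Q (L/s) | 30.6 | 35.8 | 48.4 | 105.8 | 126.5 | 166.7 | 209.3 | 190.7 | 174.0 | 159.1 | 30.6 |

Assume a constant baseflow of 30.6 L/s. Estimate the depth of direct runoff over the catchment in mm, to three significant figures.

d ≈ 21.8 mm

Direct runoff: 0.0, 5.2, 17.8, 75.2, 95.9, 136.1, 178.7, 160.1, 143.4, 128.5, 0.0 L/s; ΣQ_DR = 940.9 L/s.
V = ΣQ_DR · Δt = 940.9 × 7200 s = 6.774 × 10^6 L.
Over A = 31.1 ha, depth = V / A = 21.8 mm.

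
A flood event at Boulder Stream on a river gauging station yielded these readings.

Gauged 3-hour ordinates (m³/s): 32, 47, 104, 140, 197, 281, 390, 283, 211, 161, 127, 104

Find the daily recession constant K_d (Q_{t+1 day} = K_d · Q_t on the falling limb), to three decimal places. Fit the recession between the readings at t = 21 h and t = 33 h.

Between t = 21 h and t = 33 h the flow falls from 283 to 104 m³/s over 4×3 h = 12 h.
Per-interval ratio K = (104/283)^(1/4) = 0.7786; K_d = K^(24/3) = 0.135.

K_d ≈ 0.135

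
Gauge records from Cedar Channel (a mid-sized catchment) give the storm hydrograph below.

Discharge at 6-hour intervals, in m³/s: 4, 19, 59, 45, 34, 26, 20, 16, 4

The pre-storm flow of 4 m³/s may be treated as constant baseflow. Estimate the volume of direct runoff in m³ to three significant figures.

V ≈ 4.13 × 10^6 m³

Direct-runoff ordinates (Q − Q_b): 0.0, 15.0, 55.0, 41.0, 30.0, 22.0, 16.0, 12.0, 0.0 m³/s.
ΣQ_DR = 191.0 m³/s.
With Δt = 6 h = 21600 s, V = ΣQ_DR · Δt = 191.0 × 21600 = 4.13 × 10^6 m³.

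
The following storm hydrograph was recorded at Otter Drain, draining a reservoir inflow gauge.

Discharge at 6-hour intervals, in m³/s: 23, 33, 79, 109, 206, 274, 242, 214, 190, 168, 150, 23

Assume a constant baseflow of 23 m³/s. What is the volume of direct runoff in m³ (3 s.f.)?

Direct-runoff ordinates (Q − Q_b): 0.0, 10.0, 56.0, 86.0, 183.0, 251.0, 219.0, 191.0, 167.0, 145.0, 127.0, 0.0 m³/s.
ΣQ_DR = 1435 m³/s.
With Δt = 6 h = 21600 s, V = ΣQ_DR · Δt = 1435 × 21600 = 3.10 × 10^7 m³.

V ≈ 3.10 × 10^7 m³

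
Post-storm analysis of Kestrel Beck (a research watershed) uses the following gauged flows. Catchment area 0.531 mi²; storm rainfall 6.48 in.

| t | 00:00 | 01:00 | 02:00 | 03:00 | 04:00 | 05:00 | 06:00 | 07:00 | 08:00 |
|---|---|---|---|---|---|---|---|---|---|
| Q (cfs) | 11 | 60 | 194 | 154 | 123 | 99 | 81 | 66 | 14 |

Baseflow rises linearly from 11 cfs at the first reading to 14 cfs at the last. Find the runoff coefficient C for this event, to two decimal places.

C ≈ 0.31

ΣQ_DR = 689.5 cfs; V = ΣQ_DR·Δt = 2.482 × 10^6 ft³.
Runoff depth d = V / A = 2.012 in.
C = d / P = 2.012 / 6.48 = 0.31.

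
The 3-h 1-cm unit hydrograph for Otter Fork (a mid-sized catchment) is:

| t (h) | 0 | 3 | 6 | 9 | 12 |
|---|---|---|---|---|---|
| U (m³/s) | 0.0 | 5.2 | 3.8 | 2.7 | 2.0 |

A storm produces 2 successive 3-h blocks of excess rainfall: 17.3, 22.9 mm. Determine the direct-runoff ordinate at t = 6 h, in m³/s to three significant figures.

Q ≈ 18.5 m³/s

By discrete convolution, Q_j = Σ (P_i / 10 mm) · U_{j−i}.
At t = 6 h (j=2): Q = (17.3/10)·3.8 + (22.9/10)·5.2 = 18.5 m³/s.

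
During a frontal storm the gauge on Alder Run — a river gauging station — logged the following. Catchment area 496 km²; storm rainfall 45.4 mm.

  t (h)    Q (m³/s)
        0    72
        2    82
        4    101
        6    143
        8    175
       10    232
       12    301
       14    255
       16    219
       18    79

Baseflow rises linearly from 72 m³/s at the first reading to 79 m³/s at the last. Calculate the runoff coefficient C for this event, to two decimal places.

ΣQ_DR = 904.0 m³/s; V = ΣQ_DR·Δt = 6.509 × 10^6 m³.
Runoff depth d = V / A = 13.12 mm.
C = d / P = 13.12 / 45.4 = 0.29.

C ≈ 0.29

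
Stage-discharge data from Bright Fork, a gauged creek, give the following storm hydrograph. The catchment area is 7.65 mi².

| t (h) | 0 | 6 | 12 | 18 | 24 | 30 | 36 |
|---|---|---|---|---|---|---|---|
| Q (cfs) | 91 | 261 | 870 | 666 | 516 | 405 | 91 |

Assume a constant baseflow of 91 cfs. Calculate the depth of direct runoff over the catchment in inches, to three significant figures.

Direct runoff: 0.0, 170.0, 779.0, 575.0, 425.0, 314.0, 0.0 cfs; ΣQ_DR = 2263 cfs.
V = ΣQ_DR · Δt = 2263 × 21600 s = 4.888 × 10^7 ft³.
Over A = 7.65 mi², depth = V / A = 2.75 in.

d ≈ 2.75 in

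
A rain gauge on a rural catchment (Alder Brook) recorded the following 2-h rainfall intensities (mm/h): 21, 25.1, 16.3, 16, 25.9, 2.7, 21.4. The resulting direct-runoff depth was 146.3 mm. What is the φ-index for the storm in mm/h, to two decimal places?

φ ≈ 8.76 mm/h

Only the 6 blocks with intensity above φ contribute runoff: 21, 25.1, 16.3, 16, 25.9, 21.4 mm/h.
Σ(I−φ)·Δt = d  ⇒  (21+25.1+16.3+16+25.9+21.4 − 6φ)·2 = 146.3
φ = (125.7 − 146.3/2) / 6 = 8.76 mm/h.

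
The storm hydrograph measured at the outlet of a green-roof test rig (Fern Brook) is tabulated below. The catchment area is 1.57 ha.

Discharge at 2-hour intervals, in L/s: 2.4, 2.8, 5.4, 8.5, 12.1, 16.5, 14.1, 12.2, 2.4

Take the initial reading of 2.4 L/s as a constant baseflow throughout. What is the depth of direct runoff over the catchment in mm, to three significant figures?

Direct runoff: 0.0, 0.4, 3.0, 6.1, 9.7, 14.1, 11.7, 9.8, 0.0 L/s; ΣQ_DR = 54.80 L/s.
V = ΣQ_DR · Δt = 54.80 × 7200 s = 3.946 × 10^5 L.
Over A = 1.57 ha, depth = V / A = 25.1 mm.

d ≈ 25.1 mm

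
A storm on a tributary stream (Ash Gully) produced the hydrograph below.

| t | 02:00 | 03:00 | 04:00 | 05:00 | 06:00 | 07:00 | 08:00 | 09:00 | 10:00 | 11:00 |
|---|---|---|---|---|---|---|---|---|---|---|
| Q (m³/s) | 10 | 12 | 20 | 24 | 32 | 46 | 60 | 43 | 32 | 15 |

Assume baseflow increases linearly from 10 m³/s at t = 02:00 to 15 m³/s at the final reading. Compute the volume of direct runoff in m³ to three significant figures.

Direct-runoff ordinates (Q − Q_b): 0.00, 1.44, 8.89, 12.33, 19.78, 33.22, 46.67, 29.11, 17.56, 0.00 m³/s.
ΣQ_DR = 169.0 m³/s.
With Δt = 1 h = 3600 s, V = ΣQ_DR · Δt = 169.0 × 3600 = 6.08 × 10^5 m³.

V ≈ 6.08 × 10^5 m³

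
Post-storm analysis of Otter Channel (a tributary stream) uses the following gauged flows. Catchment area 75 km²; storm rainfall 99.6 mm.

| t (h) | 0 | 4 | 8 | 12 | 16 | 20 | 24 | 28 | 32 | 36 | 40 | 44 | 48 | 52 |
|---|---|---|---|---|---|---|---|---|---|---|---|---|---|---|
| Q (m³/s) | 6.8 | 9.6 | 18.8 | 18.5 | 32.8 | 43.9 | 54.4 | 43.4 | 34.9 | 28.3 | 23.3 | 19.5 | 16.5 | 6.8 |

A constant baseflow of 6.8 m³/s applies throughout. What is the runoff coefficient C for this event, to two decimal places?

ΣQ_DR = 262.3 m³/s; V = ΣQ_DR·Δt = 3.777 × 10^6 m³.
Runoff depth d = V / A = 50.36 mm.
C = d / P = 50.36 / 99.6 = 0.51.

C ≈ 0.51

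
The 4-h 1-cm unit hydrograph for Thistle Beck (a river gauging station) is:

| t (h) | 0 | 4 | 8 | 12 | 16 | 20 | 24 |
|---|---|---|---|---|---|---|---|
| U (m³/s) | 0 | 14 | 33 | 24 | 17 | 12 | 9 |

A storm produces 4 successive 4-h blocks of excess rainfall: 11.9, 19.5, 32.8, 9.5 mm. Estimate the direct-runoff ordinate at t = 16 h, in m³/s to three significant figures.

Q ≈ 189 m³/s

By discrete convolution, Q_j = Σ (P_i / 10 mm) · U_{j−i}.
At t = 16 h (j=4): Q = (11.9/10)·17 + (19.5/10)·24 + (32.8/10)·33 + (9.5/10)·14 = 189 m³/s.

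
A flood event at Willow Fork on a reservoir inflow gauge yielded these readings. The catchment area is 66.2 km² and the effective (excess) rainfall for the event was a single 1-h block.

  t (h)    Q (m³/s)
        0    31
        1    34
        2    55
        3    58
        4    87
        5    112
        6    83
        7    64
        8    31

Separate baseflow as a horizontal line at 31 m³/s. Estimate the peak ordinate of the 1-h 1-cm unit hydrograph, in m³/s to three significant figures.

U_p ≈ 54.0 m³/s

Direct runoff: 0.0, 3.0, 24.0, 27.0, 56.0, 81.0, 52.0, 33.0, 0.0 m³/s; ΣQ_DR = 276.0 m³/s, peak = 81.0 m³/s.
Runoff depth d = ΣQ_DR·Δt / A = 276.0 × 3600 / (66.2 km²) = 15.01 mm.
The 1-cm UH is the DRH scaled by (10 mm)/d, so U_p = 81.0 × 10/15.01 = 54.0 m³/s.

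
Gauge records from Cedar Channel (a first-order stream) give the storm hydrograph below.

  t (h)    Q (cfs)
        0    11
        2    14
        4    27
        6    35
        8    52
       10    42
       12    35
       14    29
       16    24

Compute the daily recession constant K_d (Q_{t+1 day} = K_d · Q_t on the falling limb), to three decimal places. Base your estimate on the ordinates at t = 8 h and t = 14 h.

K_d ≈ 0.097

Between t = 8 h and t = 14 h the flow falls from 52 to 29 cfs over 3×2 h = 6 h.
Per-interval ratio K = (29/52)^(1/3) = 0.8231; K_d = K^(24/2) = 0.097.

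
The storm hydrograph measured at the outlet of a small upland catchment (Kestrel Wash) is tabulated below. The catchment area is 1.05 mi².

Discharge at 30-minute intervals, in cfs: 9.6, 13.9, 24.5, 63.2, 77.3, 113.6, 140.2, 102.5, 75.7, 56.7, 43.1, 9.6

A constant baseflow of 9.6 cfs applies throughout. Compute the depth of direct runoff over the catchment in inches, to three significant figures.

Direct runoff: 0.0, 4.3, 14.9, 53.6, 67.7, 104.0, 130.6, 92.9, 66.1, 47.1, 33.5, 0.0 cfs; ΣQ_DR = 614.7 cfs.
V = ΣQ_DR · Δt = 614.7 × 1800 s = 1.106 × 10^6 ft³.
Over A = 1.05 mi², depth = V / A = 0.454 in.

d ≈ 0.454 in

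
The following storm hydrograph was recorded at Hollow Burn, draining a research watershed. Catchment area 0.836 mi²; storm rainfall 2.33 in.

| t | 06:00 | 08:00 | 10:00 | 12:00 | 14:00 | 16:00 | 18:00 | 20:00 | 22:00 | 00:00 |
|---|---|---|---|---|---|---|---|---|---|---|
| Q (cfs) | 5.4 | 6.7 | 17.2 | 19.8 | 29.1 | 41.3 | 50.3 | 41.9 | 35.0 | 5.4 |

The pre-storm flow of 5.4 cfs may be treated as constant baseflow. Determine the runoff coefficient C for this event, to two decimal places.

ΣQ_DR = 198.1 cfs; V = ΣQ_DR·Δt = 1.426 × 10^6 ft³.
Runoff depth d = V / A = 0.7344 in.
C = d / P = 0.7344 / 2.33 = 0.32.

C ≈ 0.32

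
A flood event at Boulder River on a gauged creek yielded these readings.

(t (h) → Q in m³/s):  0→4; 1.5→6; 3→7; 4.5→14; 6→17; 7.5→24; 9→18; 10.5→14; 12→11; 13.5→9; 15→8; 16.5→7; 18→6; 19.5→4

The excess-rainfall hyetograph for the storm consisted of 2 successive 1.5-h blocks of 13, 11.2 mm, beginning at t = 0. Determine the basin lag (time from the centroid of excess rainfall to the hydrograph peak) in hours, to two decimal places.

Centroid of excess rainfall: t_c = Σ P_i·t̄_i / ΣP_i = 1.4442 h (block centres at 0.75, 2.25 h).
Hydrograph peak occurs at t = 7.5 h, so basin lag t_L = 7.5 − 1.4442 = 6.06 h.

t_L ≈ 6.06 h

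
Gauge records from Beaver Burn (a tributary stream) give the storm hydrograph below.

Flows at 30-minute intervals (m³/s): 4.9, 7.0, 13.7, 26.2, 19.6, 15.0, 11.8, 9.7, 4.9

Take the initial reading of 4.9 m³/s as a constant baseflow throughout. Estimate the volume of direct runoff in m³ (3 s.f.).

V ≈ 1.24 × 10^5 m³

Direct-runoff ordinates (Q − Q_b): 0.0, 2.1, 8.8, 21.3, 14.7, 10.1, 6.9, 4.8, 0.0 m³/s.
ΣQ_DR = 68.70 m³/s.
With Δt = 0.5 h = 1800 s, V = ΣQ_DR · Δt = 68.70 × 1800 = 1.24 × 10^5 m³.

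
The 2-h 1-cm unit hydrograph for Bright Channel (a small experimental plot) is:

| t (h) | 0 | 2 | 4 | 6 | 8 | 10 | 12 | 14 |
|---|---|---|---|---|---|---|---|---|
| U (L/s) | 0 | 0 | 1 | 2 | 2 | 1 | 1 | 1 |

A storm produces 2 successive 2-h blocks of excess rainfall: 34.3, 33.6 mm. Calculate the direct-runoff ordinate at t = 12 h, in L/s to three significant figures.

Q ≈ 6.79 L/s

By discrete convolution, Q_j = Σ (P_i / 10 mm) · U_{j−i}.
At t = 12 h (j=6): Q = (34.3/10)·1 + (33.6/10)·1 = 6.79 L/s.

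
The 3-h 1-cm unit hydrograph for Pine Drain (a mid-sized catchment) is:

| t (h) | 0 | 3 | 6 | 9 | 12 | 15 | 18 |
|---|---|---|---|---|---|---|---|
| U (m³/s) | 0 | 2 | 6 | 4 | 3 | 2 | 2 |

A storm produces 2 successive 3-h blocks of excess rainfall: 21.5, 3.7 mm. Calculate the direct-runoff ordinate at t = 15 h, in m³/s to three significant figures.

By discrete convolution, Q_j = Σ (P_i / 10 mm) · U_{j−i}.
At t = 15 h (j=5): Q = (21.5/10)·2 + (3.7/10)·3 = 5.41 m³/s.

Q ≈ 5.41 m³/s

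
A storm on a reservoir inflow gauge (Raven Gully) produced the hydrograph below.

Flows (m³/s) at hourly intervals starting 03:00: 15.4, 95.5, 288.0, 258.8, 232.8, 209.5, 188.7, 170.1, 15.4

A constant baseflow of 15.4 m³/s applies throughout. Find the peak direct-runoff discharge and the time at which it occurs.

Q_p = 272.6 m³/s at t = 05:00

Subtracting baseflow gives direct-runoff ordinates: 0.0, 80.1, 272.6, 243.4, 217.4, 194.1, 173.3, 154.7, 0.0 m³/s.
The maximum is 272.6 m³/s, occurring at the reading for t = 05:00.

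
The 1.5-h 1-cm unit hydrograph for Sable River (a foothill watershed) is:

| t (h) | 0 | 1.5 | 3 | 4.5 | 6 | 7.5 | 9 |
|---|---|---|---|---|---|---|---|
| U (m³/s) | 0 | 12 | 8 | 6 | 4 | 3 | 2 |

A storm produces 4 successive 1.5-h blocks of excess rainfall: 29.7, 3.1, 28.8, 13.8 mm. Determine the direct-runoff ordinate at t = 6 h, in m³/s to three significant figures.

By discrete convolution, Q_j = Σ (P_i / 10 mm) · U_{j−i}.
At t = 6 h (j=4): Q = (29.7/10)·4 + (3.1/10)·6 + (28.8/10)·8 + (13.8/10)·12 = 53.3 m³/s.

Q ≈ 53.3 m³/s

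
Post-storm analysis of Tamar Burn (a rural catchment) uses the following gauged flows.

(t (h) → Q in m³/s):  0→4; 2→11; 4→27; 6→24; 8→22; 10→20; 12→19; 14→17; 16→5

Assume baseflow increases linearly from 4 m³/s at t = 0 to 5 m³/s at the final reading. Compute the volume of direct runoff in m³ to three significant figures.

Direct-runoff ordinates (Q − Q_b): 0.00, 6.88, 22.75, 19.62, 17.50, 15.38, 14.25, 12.12, 0.00 m³/s.
ΣQ_DR = 108.5 m³/s.
With Δt = 2 h = 7200 s, V = ΣQ_DR · Δt = 108.5 × 7200 = 7.81 × 10^5 m³.

V ≈ 7.81 × 10^5 m³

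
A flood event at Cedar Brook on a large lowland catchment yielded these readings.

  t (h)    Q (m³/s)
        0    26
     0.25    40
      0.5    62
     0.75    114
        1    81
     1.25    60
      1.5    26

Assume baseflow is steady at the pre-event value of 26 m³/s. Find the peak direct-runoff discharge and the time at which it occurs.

Q_p = 88.0 m³/s at t = 0.75 h

Subtracting baseflow gives direct-runoff ordinates: 0.0, 14.0, 36.0, 88.0, 55.0, 34.0, 0.0 m³/s.
The maximum is 88.0 m³/s, occurring at the reading for t = 0.75 h.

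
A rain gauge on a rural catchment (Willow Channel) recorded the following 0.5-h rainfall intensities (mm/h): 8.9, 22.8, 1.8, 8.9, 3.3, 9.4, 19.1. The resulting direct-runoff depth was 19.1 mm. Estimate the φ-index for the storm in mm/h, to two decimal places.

φ ≈ 6.18 mm/h

Only the 5 blocks with intensity above φ contribute runoff: 8.9, 22.8, 8.9, 9.4, 19.1 mm/h.
Σ(I−φ)·Δt = d  ⇒  (8.9+22.8+8.9+9.4+19.1 − 5φ)·0.5 = 19.1
φ = (69.10 − 19.1/0.5) / 5 = 6.18 mm/h.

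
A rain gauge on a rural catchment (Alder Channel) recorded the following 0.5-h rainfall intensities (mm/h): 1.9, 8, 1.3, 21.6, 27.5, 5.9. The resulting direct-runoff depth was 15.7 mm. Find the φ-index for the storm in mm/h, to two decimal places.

φ ≈ 8.85 mm/h

Only the 2 blocks with intensity above φ contribute runoff: 21.6, 27.5 mm/h.
Σ(I−φ)·Δt = d  ⇒  (21.6+27.5 − 2φ)·0.5 = 15.7
φ = (49.10 − 15.7/0.5) / 2 = 8.85 mm/h.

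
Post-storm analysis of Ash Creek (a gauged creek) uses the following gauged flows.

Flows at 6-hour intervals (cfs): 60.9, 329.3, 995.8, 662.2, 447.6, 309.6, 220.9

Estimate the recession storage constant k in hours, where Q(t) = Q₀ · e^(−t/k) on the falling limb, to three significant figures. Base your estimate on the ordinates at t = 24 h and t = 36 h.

k ≈ 17.0 h

On the falling limb, Q drops from 447.6 to 220.9 cfs between t = 24 h and t = 36 h (Δt = 12 h).
k = −Δt / ln(Q₂/Q₁) = −12 / ln(220.9/447.6) = 17.0 h.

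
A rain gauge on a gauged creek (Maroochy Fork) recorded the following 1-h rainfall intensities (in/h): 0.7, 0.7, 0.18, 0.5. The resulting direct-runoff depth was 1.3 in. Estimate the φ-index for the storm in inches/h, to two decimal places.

Only the 3 blocks with intensity above φ contribute runoff: 0.7, 0.7, 0.5 in/h.
Σ(I−φ)·Δt = d  ⇒  (0.7+0.7+0.5 − 3φ)·1 = 1.3
φ = (1.900 − 1.3/1) / 3 = 0.20 in/h.

φ ≈ 0.20 in/h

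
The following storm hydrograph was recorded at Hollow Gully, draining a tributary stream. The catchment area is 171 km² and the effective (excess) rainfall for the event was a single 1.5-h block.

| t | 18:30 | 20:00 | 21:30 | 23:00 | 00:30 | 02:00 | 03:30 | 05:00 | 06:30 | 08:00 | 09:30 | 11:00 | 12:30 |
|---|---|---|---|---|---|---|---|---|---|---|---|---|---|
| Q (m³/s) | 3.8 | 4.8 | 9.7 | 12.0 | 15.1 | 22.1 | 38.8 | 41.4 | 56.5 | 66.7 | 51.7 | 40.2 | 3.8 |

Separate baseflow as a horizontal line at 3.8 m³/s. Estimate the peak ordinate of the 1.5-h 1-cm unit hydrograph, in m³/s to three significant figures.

Direct runoff: 0.0, 1.0, 5.9, 8.2, 11.3, 18.3, 35.0, 37.6, 52.7, 62.9, 47.9, 36.4, 0.0 m³/s; ΣQ_DR = 317.2 m³/s, peak = 62.9 m³/s.
Runoff depth d = ΣQ_DR·Δt / A = 317.2 × 5400 / (171 km²) = 10.02 mm.
The 1-cm UH is the DRH scaled by (10 mm)/d, so U_p = 62.9 × 10/10.02 = 62.8 m³/s.

U_p ≈ 62.8 m³/s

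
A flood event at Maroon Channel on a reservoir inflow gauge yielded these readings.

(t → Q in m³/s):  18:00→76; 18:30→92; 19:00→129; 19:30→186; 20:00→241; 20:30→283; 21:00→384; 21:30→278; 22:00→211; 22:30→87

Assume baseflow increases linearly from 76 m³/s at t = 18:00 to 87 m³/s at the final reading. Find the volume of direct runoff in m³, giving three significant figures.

Direct-runoff ordinates (Q − Q_b): 0.00, 14.78, 50.56, 106.33, 160.11, 200.89, 300.67, 193.44, 125.22, 0.00 m³/s.
ΣQ_DR = 1152 m³/s.
With Δt = 0.5 h = 1800 s, V = ΣQ_DR · Δt = 1152 × 1800 = 2.07 × 10^6 m³.

V ≈ 2.07 × 10^6 m³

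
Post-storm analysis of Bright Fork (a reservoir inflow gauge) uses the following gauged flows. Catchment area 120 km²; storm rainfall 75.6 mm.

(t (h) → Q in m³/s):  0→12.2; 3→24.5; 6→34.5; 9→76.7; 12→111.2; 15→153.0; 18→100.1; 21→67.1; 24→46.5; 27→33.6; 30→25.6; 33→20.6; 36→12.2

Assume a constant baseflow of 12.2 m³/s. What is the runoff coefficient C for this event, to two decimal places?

ΣQ_DR = 559.2 m³/s; V = ΣQ_DR·Δt = 6.039 × 10^6 m³.
Runoff depth d = V / A = 50.33 mm.
C = d / P = 50.33 / 75.6 = 0.67.

C ≈ 0.67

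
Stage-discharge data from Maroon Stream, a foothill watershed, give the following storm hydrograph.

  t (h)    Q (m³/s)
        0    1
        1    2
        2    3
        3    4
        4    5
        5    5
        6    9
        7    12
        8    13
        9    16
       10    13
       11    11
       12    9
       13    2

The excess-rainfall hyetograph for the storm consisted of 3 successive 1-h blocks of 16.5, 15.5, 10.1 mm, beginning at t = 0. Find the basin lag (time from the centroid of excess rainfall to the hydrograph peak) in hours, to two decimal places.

t_L ≈ 7.65 h

Centroid of excess rainfall: t_c = Σ P_i·t̄_i / ΣP_i = 1.3480 h (block centres at 0.5, 1.5, 2.5 h).
Hydrograph peak occurs at t = 9 h, so basin lag t_L = 9 − 1.3480 = 7.65 h.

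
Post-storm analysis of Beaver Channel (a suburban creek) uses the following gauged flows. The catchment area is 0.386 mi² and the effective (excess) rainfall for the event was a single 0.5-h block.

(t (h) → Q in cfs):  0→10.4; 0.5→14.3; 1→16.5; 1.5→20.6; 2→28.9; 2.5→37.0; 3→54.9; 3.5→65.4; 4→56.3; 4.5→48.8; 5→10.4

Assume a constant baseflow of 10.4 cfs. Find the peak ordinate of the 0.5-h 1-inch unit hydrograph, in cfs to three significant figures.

U_p ≈ 110 cfs

Direct runoff: 0.0, 3.9, 6.1, 10.2, 18.5, 26.6, 44.5, 55.0, 45.9, 38.4, 0.0 cfs; ΣQ_DR = 249.1 cfs, peak = 55.0 cfs.
Runoff depth d = ΣQ_DR·Δt / A = 249.1 × 1800 / (0.386 mi²) = 0.5000 in.
The 1-inch UH is the DRH scaled by (1 in)/d, so U_p = 55.0 × 1/0.5000 = 110 cfs.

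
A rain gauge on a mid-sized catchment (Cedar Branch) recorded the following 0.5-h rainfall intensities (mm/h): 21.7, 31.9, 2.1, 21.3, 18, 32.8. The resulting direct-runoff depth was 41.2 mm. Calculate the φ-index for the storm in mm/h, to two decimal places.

φ ≈ 8.66 mm/h

Only the 5 blocks with intensity above φ contribute runoff: 21.7, 31.9, 21.3, 18, 32.8 mm/h.
Σ(I−φ)·Δt = d  ⇒  (21.7+31.9+21.3+18+32.8 − 5φ)·0.5 = 41.2
φ = (125.7 − 41.2/0.5) / 5 = 8.66 mm/h.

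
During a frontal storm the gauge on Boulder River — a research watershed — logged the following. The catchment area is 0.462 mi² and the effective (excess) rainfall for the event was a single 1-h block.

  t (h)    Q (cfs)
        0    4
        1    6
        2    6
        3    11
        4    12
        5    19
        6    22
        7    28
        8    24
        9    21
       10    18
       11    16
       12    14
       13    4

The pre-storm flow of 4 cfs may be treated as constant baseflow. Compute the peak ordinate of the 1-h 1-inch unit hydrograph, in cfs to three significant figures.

U_p ≈ 48.0 cfs

Direct runoff: 0.0, 2.0, 2.0, 7.0, 8.0, 15.0, 18.0, 24.0, 20.0, 17.0, 14.0, 12.0, 10.0, 0.0 cfs; ΣQ_DR = 149.0 cfs, peak = 24.0 cfs.
Runoff depth d = ΣQ_DR·Δt / A = 149.0 × 3600 / (0.462 mi²) = 0.4998 in.
The 1-inch UH is the DRH scaled by (1 in)/d, so U_p = 24.0 × 1/0.4998 = 48.0 cfs.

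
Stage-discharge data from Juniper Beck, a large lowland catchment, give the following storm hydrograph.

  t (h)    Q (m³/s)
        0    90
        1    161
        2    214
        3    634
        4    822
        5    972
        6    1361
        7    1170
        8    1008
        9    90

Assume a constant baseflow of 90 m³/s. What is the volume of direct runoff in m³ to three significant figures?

V ≈ 2.02 × 10^7 m³

Direct-runoff ordinates (Q − Q_b): 0.0, 71.0, 124.0, 544.0, 732.0, 882.0, 1271.0, 1080.0, 918.0, 0.0 m³/s.
ΣQ_DR = 5622 m³/s.
With Δt = 1 h = 3600 s, V = ΣQ_DR · Δt = 5622 × 3600 = 2.02 × 10^7 m³.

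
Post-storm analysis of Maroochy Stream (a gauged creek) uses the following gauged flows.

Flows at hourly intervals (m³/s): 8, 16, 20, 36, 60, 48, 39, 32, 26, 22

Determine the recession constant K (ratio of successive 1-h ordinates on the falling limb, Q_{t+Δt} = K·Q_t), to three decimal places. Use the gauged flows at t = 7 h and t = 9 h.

K ≈ 0.829

Using the recession-limb readings at t = 7 h and t = 9 h: Q falls from 32 to 22 m³/s over 2 intervals.
K = (Q₂/Q₁)^(1/2) = (22/32)^(1/2) = 0.829.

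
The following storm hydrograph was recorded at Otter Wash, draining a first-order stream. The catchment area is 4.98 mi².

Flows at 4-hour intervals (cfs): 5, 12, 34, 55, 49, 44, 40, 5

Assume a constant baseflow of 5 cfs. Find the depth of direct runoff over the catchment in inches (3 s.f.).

Direct runoff: 0.0, 7.0, 29.0, 50.0, 44.0, 39.0, 35.0, 0.0 cfs; ΣQ_DR = 204.0 cfs.
V = ΣQ_DR · Δt = 204.0 × 14400 s = 2.938 × 10^6 ft³.
Over A = 4.98 mi², depth = V / A = 0.254 in.

d ≈ 0.254 in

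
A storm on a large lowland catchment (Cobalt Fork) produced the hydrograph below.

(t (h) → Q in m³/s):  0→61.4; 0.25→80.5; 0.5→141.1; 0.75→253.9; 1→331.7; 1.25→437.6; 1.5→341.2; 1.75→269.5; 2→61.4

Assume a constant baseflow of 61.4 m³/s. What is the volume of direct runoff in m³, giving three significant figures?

V ≈ 1.28 × 10^6 m³

Direct-runoff ordinates (Q − Q_b): 0.0, 19.1, 79.7, 192.5, 270.3, 376.2, 279.8, 208.1, 0.0 m³/s.
ΣQ_DR = 1426 m³/s.
With Δt = 0.25 h = 900 s, V = ΣQ_DR · Δt = 1426 × 900 = 1.28 × 10^6 m³.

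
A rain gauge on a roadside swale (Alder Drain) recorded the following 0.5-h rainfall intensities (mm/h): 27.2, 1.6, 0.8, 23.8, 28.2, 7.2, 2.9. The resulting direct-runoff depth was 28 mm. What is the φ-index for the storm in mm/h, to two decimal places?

φ ≈ 7.73 mm/h

Only the 3 blocks with intensity above φ contribute runoff: 27.2, 23.8, 28.2 mm/h.
Σ(I−φ)·Δt = d  ⇒  (27.2+23.8+28.2 − 3φ)·0.5 = 28
φ = (79.20 − 28/0.5) / 3 = 7.73 mm/h.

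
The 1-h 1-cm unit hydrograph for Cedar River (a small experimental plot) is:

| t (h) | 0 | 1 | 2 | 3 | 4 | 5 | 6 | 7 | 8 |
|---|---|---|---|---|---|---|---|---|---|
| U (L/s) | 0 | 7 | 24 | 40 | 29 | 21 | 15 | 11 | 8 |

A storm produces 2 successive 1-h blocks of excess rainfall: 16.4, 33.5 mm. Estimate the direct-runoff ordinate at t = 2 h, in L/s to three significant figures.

By discrete convolution, Q_j = Σ (P_i / 10 mm) · U_{j−i}.
At t = 2 h (j=2): Q = (16.4/10)·24 + (33.5/10)·7 = 62.8 L/s.

Q ≈ 62.8 L/s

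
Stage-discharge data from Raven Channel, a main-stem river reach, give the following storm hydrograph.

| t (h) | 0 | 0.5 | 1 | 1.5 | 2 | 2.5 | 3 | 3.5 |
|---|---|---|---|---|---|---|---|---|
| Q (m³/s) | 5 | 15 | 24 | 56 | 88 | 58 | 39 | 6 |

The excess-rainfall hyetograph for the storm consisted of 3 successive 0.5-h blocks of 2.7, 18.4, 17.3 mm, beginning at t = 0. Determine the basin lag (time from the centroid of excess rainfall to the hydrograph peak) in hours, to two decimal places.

t_L ≈ 1.06 h

Centroid of excess rainfall: t_c = Σ P_i·t̄_i / ΣP_i = 0.9401 h (block centres at 0.25, 0.75, 1.25 h).
Hydrograph peak occurs at t = 2 h, so basin lag t_L = 2 − 0.9401 = 1.06 h.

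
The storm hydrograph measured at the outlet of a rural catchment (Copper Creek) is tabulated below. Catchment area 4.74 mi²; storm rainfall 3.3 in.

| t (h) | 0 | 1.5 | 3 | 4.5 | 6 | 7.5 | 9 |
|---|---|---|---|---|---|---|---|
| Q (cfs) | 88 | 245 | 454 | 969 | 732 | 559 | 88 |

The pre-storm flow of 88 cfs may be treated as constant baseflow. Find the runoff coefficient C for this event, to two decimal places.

C ≈ 0.37

ΣQ_DR = 2519 cfs; V = ΣQ_DR·Δt = 1.360 × 10^7 ft³.
Runoff depth d = V / A = 1.235 in.
C = d / P = 1.235 / 3.3 = 0.37.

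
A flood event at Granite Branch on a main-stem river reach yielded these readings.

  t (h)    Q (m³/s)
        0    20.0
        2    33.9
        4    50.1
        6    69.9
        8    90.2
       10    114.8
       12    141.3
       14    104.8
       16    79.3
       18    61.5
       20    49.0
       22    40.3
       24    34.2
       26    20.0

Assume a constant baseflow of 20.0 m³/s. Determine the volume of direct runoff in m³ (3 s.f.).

V ≈ 4.53 × 10^6 m³

Direct-runoff ordinates (Q − Q_b): 0.0, 13.9, 30.1, 49.9, 70.2, 94.8, 121.3, 84.8, 59.3, 41.5, 29.0, 20.3, 14.2, 0.0 m³/s.
ΣQ_DR = 629.3 m³/s.
With Δt = 2 h = 7200 s, V = ΣQ_DR · Δt = 629.3 × 7200 = 4.53 × 10^6 m³.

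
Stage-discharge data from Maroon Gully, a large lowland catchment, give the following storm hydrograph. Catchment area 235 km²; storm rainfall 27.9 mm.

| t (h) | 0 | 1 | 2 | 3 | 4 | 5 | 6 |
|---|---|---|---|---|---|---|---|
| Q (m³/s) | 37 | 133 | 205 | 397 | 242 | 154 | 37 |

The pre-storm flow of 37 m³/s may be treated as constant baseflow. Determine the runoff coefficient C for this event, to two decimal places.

ΣQ_DR = 946.0 m³/s; V = ΣQ_DR·Δt = 3.406 × 10^6 m³.
Runoff depth d = V / A = 14.49 mm.
C = d / P = 14.49 / 27.9 = 0.52.

C ≈ 0.52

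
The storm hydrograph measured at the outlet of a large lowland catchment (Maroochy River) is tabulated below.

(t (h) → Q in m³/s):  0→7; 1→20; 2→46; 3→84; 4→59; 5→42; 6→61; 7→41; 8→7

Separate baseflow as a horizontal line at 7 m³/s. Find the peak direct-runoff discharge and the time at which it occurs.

Subtracting baseflow gives direct-runoff ordinates: 0.0, 13.0, 39.0, 77.0, 52.0, 35.0, 54.0, 34.0, 0.0 m³/s.
The maximum is 77.0 m³/s, occurring at the reading for t = 3 h.

Q_p = 77.0 m³/s at t = 3 h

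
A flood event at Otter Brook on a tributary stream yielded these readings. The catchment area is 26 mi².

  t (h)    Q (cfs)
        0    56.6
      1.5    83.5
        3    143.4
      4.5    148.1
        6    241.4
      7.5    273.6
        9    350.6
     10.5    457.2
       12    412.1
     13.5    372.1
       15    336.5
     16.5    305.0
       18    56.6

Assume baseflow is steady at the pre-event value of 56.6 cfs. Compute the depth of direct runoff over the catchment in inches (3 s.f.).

Direct runoff: 0.0, 26.9, 86.8, 91.5, 184.8, 217.0, 294.0, 400.6, 355.5, 315.5, 279.9, 248.4, 0.0 cfs; ΣQ_DR = 2501 cfs.
V = ΣQ_DR · Δt = 2501 × 5400 s = 1.350 × 10^7 ft³.
Over A = 26 mi², depth = V / A = 0.224 in.

d ≈ 0.224 in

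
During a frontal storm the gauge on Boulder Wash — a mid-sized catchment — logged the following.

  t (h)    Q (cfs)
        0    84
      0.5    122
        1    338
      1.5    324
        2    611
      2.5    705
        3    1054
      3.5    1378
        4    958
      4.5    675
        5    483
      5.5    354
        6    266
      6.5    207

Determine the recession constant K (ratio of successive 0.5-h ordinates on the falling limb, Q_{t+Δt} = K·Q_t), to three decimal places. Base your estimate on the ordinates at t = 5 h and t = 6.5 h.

Using the recession-limb readings at t = 5 h and t = 6.5 h: Q falls from 483 to 207 cfs over 3 intervals.
K = (Q₂/Q₁)^(1/3) = (207/483)^(1/3) = 0.754.

K ≈ 0.754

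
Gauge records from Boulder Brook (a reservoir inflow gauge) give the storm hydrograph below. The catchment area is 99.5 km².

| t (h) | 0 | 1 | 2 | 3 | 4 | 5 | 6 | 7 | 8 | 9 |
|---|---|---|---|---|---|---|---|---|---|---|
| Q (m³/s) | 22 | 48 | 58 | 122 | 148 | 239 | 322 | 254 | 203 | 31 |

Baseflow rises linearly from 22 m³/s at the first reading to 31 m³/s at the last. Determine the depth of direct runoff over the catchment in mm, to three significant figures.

d ≈ 42.8 mm

Direct runoff: 0.00, 25.00, 34.00, 97.00, 122.00, 212.00, 294.00, 225.00, 173.00, 0.00 m³/s; ΣQ_DR = 1182 m³/s.
V = ΣQ_DR · Δt = 1182 × 3600 s = 4.255 × 10^6 m³.
Over A = 99.5 km², depth = V / A = 42.8 mm.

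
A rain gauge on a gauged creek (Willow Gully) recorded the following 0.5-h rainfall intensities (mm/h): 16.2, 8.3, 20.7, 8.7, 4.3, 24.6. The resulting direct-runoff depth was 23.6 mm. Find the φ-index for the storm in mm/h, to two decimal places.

φ ≈ 6.26 mm/h

Only the 5 blocks with intensity above φ contribute runoff: 16.2, 8.3, 20.7, 8.7, 24.6 mm/h.
Σ(I−φ)·Δt = d  ⇒  (16.2+8.3+20.7+8.7+24.6 − 5φ)·0.5 = 23.6
φ = (78.50 − 23.6/0.5) / 5 = 6.26 mm/h.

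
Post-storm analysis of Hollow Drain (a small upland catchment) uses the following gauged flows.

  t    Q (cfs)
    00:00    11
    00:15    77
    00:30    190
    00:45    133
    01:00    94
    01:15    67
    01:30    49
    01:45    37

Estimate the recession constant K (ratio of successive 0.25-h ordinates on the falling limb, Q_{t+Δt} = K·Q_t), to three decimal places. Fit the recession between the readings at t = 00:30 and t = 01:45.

K ≈ 0.721

Using the recession-limb readings at t = 00:30 and t = 01:45: Q falls from 190 to 37 cfs over 5 intervals.
K = (Q₂/Q₁)^(1/5) = (37/190)^(1/5) = 0.721.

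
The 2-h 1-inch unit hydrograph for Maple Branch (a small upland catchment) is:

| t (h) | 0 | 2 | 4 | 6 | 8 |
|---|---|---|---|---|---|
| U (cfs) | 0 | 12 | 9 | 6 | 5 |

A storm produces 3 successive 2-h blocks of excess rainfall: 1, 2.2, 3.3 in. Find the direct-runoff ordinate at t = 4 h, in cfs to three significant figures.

By discrete convolution, Q_j = Σ (P_i / 1 in) · U_{j−i}.
At t = 4 h (j=2): Q = (1/1)·9 + (2.2/1)·12 + (3.3/1)·0 = 35.4 cfs.

Q ≈ 35.4 cfs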